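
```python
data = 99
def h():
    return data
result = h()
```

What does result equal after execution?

Step 1: data = 99 is defined in the global scope.
Step 2: h() looks up data. No local data exists, so Python checks the global scope via LEGB rule and finds data = 99.
Step 3: result = 99

The answer is 99.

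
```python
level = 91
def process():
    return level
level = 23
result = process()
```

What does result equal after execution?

Step 1: level is first set to 91, then reassigned to 23.
Step 2: process() is called after the reassignment, so it looks up the current global level = 23.
Step 3: result = 23

The answer is 23.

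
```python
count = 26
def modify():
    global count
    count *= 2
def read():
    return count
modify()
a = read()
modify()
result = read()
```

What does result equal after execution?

Step 1: count = 26.
Step 2: First modify(): count = 26 * 2 = 52.
Step 3: Second modify(): count = 52 * 2 = 104.
Step 4: read() returns 104

The answer is 104.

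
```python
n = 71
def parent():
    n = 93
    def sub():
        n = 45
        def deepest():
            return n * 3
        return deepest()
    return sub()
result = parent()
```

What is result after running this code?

Step 1: deepest() looks up n through LEGB: not local, finds n = 45 in enclosing sub().
Step 2: Returns 45 * 3 = 135.
Step 3: result = 135

The answer is 135.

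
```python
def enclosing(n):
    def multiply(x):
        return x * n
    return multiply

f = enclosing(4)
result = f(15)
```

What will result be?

Step 1: enclosing(4) returns multiply closure with n = 4.
Step 2: f(15) computes 15 * 4 = 60.
Step 3: result = 60

The answer is 60.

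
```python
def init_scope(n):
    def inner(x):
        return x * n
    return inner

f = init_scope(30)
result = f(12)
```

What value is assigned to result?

Step 1: init_scope(30) creates a closure capturing n = 30.
Step 2: f(12) computes 12 * 30 = 360.
Step 3: result = 360

The answer is 360.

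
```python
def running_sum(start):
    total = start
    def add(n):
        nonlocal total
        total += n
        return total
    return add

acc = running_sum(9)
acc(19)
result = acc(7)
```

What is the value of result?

Step 1: running_sum(9) creates closure with total = 9.
Step 2: First acc(19): total = 9 + 19 = 28.
Step 3: Second acc(7): total = 28 + 7 = 35. result = 35

The answer is 35.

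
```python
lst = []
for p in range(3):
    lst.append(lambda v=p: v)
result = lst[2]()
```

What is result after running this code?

Step 1: Default argument v=p captures p's value at each iteration.
Step 2: lst[2] captured v = 2 when p was 2.
Step 3: result = 2

The answer is 2.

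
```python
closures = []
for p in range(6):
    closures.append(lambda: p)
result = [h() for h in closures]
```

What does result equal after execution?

Step 1: All 6 lambdas share the same variable p.
Step 2: After the loop, p = 5.
Step 3: Each call returns 5. result = [5, 5, 5, 5, 5, 5]

The answer is [5, 5, 5, 5, 5, 5].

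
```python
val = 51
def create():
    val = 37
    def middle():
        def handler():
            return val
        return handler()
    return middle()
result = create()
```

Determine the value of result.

Step 1: create() defines val = 37. middle() and handler() have no local val.
Step 2: handler() checks local (none), enclosing middle() (none), enclosing create() and finds val = 37.
Step 3: result = 37

The answer is 37.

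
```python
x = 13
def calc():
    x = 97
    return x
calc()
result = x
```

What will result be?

Step 1: Global x = 13.
Step 2: calc() creates local x = 97 (shadow, not modification).
Step 3: After calc() returns, global x is unchanged. result = 13

The answer is 13.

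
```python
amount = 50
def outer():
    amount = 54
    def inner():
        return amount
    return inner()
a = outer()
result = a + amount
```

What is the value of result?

Step 1: outer() has local amount = 54. inner() reads from enclosing.
Step 2: outer() returns 54. Global amount = 50 unchanged.
Step 3: result = 54 + 50 = 104

The answer is 104.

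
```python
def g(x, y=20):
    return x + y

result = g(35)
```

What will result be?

Step 1: g(35) uses default y = 20.
Step 2: Returns 35 + 20 = 55.
Step 3: result = 55

The answer is 55.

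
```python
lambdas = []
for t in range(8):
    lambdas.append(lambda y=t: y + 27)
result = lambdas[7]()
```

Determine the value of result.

Step 1: Default argument y=t captures t's value at definition time.
Step 2: lambdas[7] was defined when t = 7, so y defaults to 7.
Step 3: result = 7 + 27 = 34 (default arg fixes the late binding issue)

The answer is 34.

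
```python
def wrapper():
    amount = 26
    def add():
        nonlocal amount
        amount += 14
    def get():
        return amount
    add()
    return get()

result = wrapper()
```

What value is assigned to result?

Step 1: amount = 26. add() modifies it via nonlocal, get() reads it.
Step 2: add() makes amount = 26 + 14 = 40.
Step 3: get() returns 40. result = 40

The answer is 40.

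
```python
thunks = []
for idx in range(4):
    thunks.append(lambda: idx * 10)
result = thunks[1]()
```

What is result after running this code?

Step 1: All lambdas reference the same variable idx (late binding).
Step 2: After the loop, idx = 3. Every lambda returns idx * 10.
Step 3: thunks[1]() = 3 * 10 = 30

The answer is 30.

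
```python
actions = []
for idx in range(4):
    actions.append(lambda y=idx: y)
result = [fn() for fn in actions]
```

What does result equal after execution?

Step 1: Default arg y=idx captures idx at each iteration.
Step 2: Each lambda has its own default: 0, 1, ..., 3.
Step 3: result = [0, 1, 2, 3]

The answer is [0, 1, 2, 3].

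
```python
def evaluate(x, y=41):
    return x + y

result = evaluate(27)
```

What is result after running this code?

Step 1: evaluate(27) uses default y = 41.
Step 2: Returns 27 + 41 = 68.
Step 3: result = 68

The answer is 68.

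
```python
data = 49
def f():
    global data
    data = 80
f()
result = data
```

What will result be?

Step 1: data = 49 globally.
Step 2: f() declares global data and sets it to 80.
Step 3: After f(), global data = 80. result = 80

The answer is 80.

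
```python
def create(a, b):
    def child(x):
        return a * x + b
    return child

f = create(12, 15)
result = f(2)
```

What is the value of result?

Step 1: create(12, 15) captures a = 12, b = 15.
Step 2: f(2) computes 12 * 2 + 15 = 39.
Step 3: result = 39

The answer is 39.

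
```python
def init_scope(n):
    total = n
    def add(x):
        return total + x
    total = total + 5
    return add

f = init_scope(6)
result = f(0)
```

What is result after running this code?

Step 1: init_scope(6) sets total = 6, then total = 6 + 5 = 11.
Step 2: Closures capture by reference, so add sees total = 11.
Step 3: f(0) returns 11 + 0 = 11

The answer is 11.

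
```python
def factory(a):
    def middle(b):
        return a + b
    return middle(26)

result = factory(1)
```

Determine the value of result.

Step 1: factory(1) passes a = 1.
Step 2: middle(26) has b = 26, reads a = 1 from enclosing.
Step 3: result = 1 + 26 = 27

The answer is 27.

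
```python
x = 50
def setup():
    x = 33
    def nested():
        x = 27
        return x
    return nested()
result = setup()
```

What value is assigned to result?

Step 1: Three scopes define x: global (50), setup (33), nested (27).
Step 2: nested() has its own local x = 27, which shadows both enclosing and global.
Step 3: result = 27 (local wins in LEGB)

The answer is 27.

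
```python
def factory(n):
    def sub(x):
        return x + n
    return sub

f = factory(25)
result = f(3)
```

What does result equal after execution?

Step 1: factory(25) creates a closure that captures n = 25.
Step 2: f(3) calls the closure with x = 3, returning 3 + 25 = 28.
Step 3: result = 28

The answer is 28.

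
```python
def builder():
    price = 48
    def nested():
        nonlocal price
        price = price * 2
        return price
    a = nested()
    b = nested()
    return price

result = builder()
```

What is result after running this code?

Step 1: price starts at 48.
Step 2: First nested(): price = 48 * 2 = 96.
Step 3: Second nested(): price = 96 * 2 = 192.
Step 4: result = 192

The answer is 192.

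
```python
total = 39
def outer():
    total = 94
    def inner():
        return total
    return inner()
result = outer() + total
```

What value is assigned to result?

Step 1: Global total = 39. outer() shadows with total = 94.
Step 2: inner() returns enclosing total = 94. outer() = 94.
Step 3: result = 94 + global total (39) = 133

The answer is 133.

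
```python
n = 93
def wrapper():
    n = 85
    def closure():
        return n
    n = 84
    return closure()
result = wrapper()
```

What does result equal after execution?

Step 1: wrapper() sets n = 85, then later n = 84.
Step 2: closure() is called after n is reassigned to 84. Closures capture variables by reference, not by value.
Step 3: result = 84

The answer is 84.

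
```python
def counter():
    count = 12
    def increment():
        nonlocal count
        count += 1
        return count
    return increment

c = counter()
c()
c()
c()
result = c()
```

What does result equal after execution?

Step 1: counter() creates closure with count = 12.
Step 2: Each c() call increments count via nonlocal. After 4 calls: 12 + 4 = 16.
Step 3: result = 16

The answer is 16.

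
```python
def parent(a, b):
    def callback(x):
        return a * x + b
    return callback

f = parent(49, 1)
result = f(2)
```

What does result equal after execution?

Step 1: parent(49, 1) captures a = 49, b = 1.
Step 2: f(2) computes 49 * 2 + 1 = 99.
Step 3: result = 99

The answer is 99.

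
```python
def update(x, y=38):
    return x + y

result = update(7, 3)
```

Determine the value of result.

Step 1: update(7, 3) overrides default y with 3.
Step 2: Returns 7 + 3 = 10.
Step 3: result = 10

The answer is 10.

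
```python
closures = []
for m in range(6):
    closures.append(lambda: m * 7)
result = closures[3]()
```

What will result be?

Step 1: All lambdas reference the same variable m (late binding).
Step 2: After the loop, m = 5. Every lambda returns m * 7.
Step 3: closures[3]() = 5 * 7 = 35

The answer is 35.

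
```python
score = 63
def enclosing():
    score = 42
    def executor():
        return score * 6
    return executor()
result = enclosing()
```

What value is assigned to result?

Step 1: enclosing() shadows global score with score = 42.
Step 2: executor() finds score = 42 in enclosing scope, computes 42 * 6 = 252.
Step 3: result = 252

The answer is 252.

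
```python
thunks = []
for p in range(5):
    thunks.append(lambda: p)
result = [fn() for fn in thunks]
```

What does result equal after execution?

Step 1: All 5 lambdas share the same variable p.
Step 2: After the loop, p = 4.
Step 3: Each call returns 4. result = [4, 4, 4, 4, 4]

The answer is [4, 4, 4, 4, 4].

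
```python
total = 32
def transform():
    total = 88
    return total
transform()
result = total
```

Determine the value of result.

Step 1: Global total = 32.
Step 2: transform() creates local total = 88 (shadow, not modification).
Step 3: After transform() returns, global total is unchanged. result = 32

The answer is 32.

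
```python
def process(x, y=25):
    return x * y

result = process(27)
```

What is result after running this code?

Step 1: process(27) uses default y = 25.
Step 2: Returns 27 * 25 = 675.
Step 3: result = 675

The answer is 675.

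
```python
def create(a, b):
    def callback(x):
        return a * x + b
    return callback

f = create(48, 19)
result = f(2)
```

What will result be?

Step 1: create(48, 19) captures a = 48, b = 19.
Step 2: f(2) computes 48 * 2 + 19 = 115.
Step 3: result = 115

The answer is 115.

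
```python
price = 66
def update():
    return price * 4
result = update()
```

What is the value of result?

Step 1: price = 66 is defined globally.
Step 2: update() looks up price from global scope = 66, then computes 66 * 4 = 264.
Step 3: result = 264

The answer is 264.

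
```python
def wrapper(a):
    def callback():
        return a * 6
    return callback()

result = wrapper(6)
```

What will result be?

Step 1: wrapper(6) binds parameter a = 6.
Step 2: callback() accesses a = 6 from enclosing scope.
Step 3: result = 6 * 6 = 36

The answer is 36.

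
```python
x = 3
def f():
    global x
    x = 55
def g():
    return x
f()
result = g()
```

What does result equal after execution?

Step 1: x = 3.
Step 2: f() sets global x = 55.
Step 3: g() reads global x = 55. result = 55

The answer is 55.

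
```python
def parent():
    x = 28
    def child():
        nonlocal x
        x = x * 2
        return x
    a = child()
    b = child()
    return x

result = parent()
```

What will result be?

Step 1: x starts at 28.
Step 2: First child(): x = 28 * 2 = 56.
Step 3: Second child(): x = 56 * 2 = 112.
Step 4: result = 112

The answer is 112.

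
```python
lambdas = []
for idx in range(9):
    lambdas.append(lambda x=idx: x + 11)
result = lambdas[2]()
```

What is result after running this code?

Step 1: Default argument x=idx captures idx's value at definition time.
Step 2: lambdas[2] was defined when idx = 2, so x defaults to 2.
Step 3: result = 2 + 11 = 13 (default arg fixes the late binding issue)

The answer is 13.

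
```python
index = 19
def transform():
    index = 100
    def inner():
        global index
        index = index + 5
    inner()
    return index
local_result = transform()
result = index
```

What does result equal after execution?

Step 1: Global index = 19. transform() creates local index = 100.
Step 2: inner() declares global index and adds 5: global index = 19 + 5 = 24.
Step 3: transform() returns its local index = 100 (unaffected by inner).
Step 4: result = global index = 24

The answer is 24.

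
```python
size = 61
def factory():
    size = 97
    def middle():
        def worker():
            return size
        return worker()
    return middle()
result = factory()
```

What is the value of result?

Step 1: factory() defines size = 97. middle() and worker() have no local size.
Step 2: worker() checks local (none), enclosing middle() (none), enclosing factory() and finds size = 97.
Step 3: result = 97

The answer is 97.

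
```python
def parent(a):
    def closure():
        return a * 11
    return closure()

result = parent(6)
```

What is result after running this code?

Step 1: parent(6) binds parameter a = 6.
Step 2: closure() accesses a = 6 from enclosing scope.
Step 3: result = 6 * 11 = 66

The answer is 66.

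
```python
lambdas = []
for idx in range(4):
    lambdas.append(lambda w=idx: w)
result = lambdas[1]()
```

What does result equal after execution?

Step 1: Default argument w=idx captures idx's value at each iteration.
Step 2: lambdas[1] captured w = 1 when idx was 1.
Step 3: result = 1

The answer is 1.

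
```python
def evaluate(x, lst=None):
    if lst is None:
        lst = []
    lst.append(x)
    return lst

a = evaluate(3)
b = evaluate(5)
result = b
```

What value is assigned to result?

Step 1: None default with guard creates a NEW list each call.
Step 2: a = [3] (fresh list). b = [5] (another fresh list).
Step 3: result = [5] (this is the fix for mutable default)

The answer is [5].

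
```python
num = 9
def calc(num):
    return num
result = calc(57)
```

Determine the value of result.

Step 1: Global num = 9.
Step 2: calc(57) takes parameter num = 57, which shadows the global.
Step 3: result = 57

The answer is 57.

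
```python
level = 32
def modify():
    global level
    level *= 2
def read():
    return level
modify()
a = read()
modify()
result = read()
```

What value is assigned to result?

Step 1: level = 32.
Step 2: First modify(): level = 32 * 2 = 64.
Step 3: Second modify(): level = 64 * 2 = 128.
Step 4: read() returns 128

The answer is 128.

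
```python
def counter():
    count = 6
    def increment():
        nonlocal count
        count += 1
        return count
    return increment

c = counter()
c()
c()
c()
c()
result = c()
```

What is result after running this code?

Step 1: counter() creates closure with count = 6.
Step 2: Each c() call increments count via nonlocal. After 5 calls: 6 + 5 = 11.
Step 3: result = 11

The answer is 11.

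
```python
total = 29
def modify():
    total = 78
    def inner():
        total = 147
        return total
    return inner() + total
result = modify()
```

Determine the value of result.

Step 1: modify() has local total = 78. inner() has local total = 147.
Step 2: inner() returns its local total = 147.
Step 3: modify() returns 147 + its own total (78) = 225

The answer is 225.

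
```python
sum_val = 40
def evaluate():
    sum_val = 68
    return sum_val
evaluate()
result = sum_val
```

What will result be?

Step 1: sum_val = 40 globally.
Step 2: evaluate() creates a LOCAL sum_val = 68 (no global keyword!).
Step 3: The global sum_val is unchanged. result = 40

The answer is 40.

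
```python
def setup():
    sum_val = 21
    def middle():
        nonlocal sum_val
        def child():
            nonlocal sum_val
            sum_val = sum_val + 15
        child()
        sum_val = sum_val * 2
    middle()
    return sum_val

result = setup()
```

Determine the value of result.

Step 1: sum_val = 21.
Step 2: child() adds 15: sum_val = 21 + 15 = 36.
Step 3: middle() doubles: sum_val = 36 * 2 = 72.
Step 4: result = 72

The answer is 72.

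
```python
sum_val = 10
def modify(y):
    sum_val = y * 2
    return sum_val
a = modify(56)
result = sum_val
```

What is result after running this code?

Step 1: Global sum_val = 10.
Step 2: modify(56) creates local sum_val = 56 * 2 = 112.
Step 3: Global sum_val unchanged because no global keyword. result = 10

The answer is 10.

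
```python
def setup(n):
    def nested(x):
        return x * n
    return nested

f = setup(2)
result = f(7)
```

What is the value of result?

Step 1: setup(2) creates a closure capturing n = 2.
Step 2: f(7) computes 7 * 2 = 14.
Step 3: result = 14

The answer is 14.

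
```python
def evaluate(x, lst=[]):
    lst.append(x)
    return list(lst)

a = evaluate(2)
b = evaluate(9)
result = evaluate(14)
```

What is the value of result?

Step 1: Default list is shared. list() creates copies for return values.
Step 2: Internal list grows: [2] -> [2, 9] -> [2, 9, 14].
Step 3: result = [2, 9, 14]

The answer is [2, 9, 14].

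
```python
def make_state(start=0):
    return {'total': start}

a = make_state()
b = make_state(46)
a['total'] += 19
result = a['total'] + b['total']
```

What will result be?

Step 1: make_state() returns a new dict each call (immutable default 0).
Step 2: a = {'total': 0}, b = {'total': 46}.
Step 3: a['total'] += 19 = 19. result = 19 + 46 = 65

The answer is 65.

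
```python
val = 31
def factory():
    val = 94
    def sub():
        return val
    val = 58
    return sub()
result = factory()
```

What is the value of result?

Step 1: factory() sets val = 94, then later val = 58.
Step 2: sub() is called after val is reassigned to 58. Closures capture variables by reference, not by value.
Step 3: result = 58

The answer is 58.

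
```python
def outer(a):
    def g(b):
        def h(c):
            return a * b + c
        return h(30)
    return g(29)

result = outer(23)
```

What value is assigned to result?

Step 1: a = 23, b = 29, c = 30.
Step 2: h() computes a * b + c = 23 * 29 + 30 = 697.
Step 3: result = 697

The answer is 697.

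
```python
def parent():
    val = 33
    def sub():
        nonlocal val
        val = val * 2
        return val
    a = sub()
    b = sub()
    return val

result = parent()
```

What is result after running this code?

Step 1: val starts at 33.
Step 2: First sub(): val = 33 * 2 = 66.
Step 3: Second sub(): val = 66 * 2 = 132.
Step 4: result = 132

The answer is 132.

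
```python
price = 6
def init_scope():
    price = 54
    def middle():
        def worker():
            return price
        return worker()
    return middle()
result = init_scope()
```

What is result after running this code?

Step 1: init_scope() defines price = 54. middle() and worker() have no local price.
Step 2: worker() checks local (none), enclosing middle() (none), enclosing init_scope() and finds price = 54.
Step 3: result = 54

The answer is 54.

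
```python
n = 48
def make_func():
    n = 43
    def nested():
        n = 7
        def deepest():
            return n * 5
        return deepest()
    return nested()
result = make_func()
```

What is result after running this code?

Step 1: deepest() looks up n through LEGB: not local, finds n = 7 in enclosing nested().
Step 2: Returns 7 * 5 = 35.
Step 3: result = 35

The answer is 35.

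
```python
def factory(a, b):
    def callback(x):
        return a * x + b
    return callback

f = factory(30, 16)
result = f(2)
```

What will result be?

Step 1: factory(30, 16) captures a = 30, b = 16.
Step 2: f(2) computes 30 * 2 + 16 = 76.
Step 3: result = 76

The answer is 76.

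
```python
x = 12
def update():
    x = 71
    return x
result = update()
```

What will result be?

Step 1: Global x = 12.
Step 2: update() creates local x = 71, shadowing the global.
Step 3: Returns local x = 71. result = 71

The answer is 71.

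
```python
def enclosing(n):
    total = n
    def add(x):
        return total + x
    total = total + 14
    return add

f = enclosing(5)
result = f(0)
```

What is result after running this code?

Step 1: enclosing(5) sets total = 5, then total = 5 + 14 = 19.
Step 2: Closures capture by reference, so add sees total = 19.
Step 3: f(0) returns 19 + 0 = 19

The answer is 19.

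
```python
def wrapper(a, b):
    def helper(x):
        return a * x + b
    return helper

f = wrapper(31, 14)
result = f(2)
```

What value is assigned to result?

Step 1: wrapper(31, 14) captures a = 31, b = 14.
Step 2: f(2) computes 31 * 2 + 14 = 76.
Step 3: result = 76

The answer is 76.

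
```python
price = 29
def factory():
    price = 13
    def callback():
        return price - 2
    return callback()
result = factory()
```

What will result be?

Step 1: factory() shadows global price with price = 13.
Step 2: callback() finds price = 13 in enclosing scope, computes 13 - 2 = 11.
Step 3: result = 11

The answer is 11.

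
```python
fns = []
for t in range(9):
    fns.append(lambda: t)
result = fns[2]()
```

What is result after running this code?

Step 1: The loop creates 9 lambdas, all referencing the same variable t.
Step 2: After the loop, t = 8 (final value).
Step 3: fns[2]() looks up t at call time and finds 8. This is the late binding gotcha. result = 8

The answer is 8.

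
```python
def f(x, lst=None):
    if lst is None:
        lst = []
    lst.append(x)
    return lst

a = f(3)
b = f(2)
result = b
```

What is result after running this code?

Step 1: None default with guard creates a NEW list each call.
Step 2: a = [3] (fresh list). b = [2] (another fresh list).
Step 3: result = [2] (this is the fix for mutable default)

The answer is [2].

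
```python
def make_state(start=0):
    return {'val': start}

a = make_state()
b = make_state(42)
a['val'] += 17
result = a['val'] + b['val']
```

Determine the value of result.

Step 1: make_state() returns a new dict each call (immutable default 0).
Step 2: a = {'val': 0}, b = {'val': 42}.
Step 3: a['val'] += 17 = 17. result = 17 + 42 = 59

The answer is 59.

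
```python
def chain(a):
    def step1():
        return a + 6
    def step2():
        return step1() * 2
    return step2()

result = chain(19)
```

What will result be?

Step 1: chain(19) captures a = 19.
Step 2: step2() calls step1() which returns 19 + 6 = 25.
Step 3: step2() returns 25 * 2 = 50

The answer is 50.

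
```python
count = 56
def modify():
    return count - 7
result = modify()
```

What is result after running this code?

Step 1: count = 56 is defined globally.
Step 2: modify() looks up count from global scope = 56, then computes 56 - 7 = 49.
Step 3: result = 49

The answer is 49.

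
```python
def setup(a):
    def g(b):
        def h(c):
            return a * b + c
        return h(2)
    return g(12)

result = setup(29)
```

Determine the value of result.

Step 1: a = 29, b = 12, c = 2.
Step 2: h() computes a * b + c = 29 * 12 + 2 = 350.
Step 3: result = 350

The answer is 350.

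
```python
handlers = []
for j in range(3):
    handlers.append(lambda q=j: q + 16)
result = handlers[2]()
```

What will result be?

Step 1: Default argument q=j captures j's value at definition time.
Step 2: handlers[2] was defined when j = 2, so q defaults to 2.
Step 3: result = 2 + 16 = 18 (default arg fixes the late binding issue)

The answer is 18.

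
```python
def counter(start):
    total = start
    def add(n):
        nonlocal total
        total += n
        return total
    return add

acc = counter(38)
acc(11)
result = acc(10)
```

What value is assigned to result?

Step 1: counter(38) creates closure with total = 38.
Step 2: First acc(11): total = 38 + 11 = 49.
Step 3: Second acc(10): total = 49 + 10 = 59. result = 59

The answer is 59.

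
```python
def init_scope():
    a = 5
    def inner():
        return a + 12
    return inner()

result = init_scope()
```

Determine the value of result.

Step 1: init_scope() defines a = 5.
Step 2: inner() reads a = 5 from enclosing scope, returns 5 + 12 = 17.
Step 3: result = 17

The answer is 17.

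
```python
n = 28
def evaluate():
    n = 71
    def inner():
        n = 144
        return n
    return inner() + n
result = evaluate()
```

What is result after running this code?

Step 1: evaluate() has local n = 71. inner() has local n = 144.
Step 2: inner() returns its local n = 144.
Step 3: evaluate() returns 144 + its own n (71) = 215

The answer is 215.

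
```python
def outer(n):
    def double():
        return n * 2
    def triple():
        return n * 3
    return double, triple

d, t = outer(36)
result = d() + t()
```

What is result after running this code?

Step 1: Both closures capture the same n = 36.
Step 2: d() = 36 * 2 = 72, t() = 36 * 3 = 108.
Step 3: result = 72 + 108 = 180

The answer is 180.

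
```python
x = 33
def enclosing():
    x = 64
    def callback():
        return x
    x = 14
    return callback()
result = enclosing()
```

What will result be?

Step 1: enclosing() sets x = 64, then later x = 14.
Step 2: callback() is called after x is reassigned to 14. Closures capture variables by reference, not by value.
Step 3: result = 14

The answer is 14.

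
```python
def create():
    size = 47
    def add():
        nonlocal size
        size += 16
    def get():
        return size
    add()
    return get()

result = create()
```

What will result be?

Step 1: size = 47. add() modifies it via nonlocal, get() reads it.
Step 2: add() makes size = 47 + 16 = 63.
Step 3: get() returns 63. result = 63

The answer is 63.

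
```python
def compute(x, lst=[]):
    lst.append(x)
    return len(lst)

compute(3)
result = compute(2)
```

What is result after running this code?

Step 1: Mutable default list persists between calls.
Step 2: First call: lst = [3], len = 1. Second call: lst = [3, 2], len = 2.
Step 3: result = 2

The answer is 2.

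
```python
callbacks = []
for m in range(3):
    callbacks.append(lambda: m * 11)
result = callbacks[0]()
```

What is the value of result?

Step 1: All lambdas reference the same variable m (late binding).
Step 2: After the loop, m = 2. Every lambda returns m * 11.
Step 3: callbacks[0]() = 2 * 11 = 22

The answer is 22.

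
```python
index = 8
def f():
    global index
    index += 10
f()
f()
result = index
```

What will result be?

Step 1: index = 8.
Step 2: First f(): index = 8 + 10 = 18.
Step 3: Second f(): index = 18 + 10 = 28. result = 28

The answer is 28.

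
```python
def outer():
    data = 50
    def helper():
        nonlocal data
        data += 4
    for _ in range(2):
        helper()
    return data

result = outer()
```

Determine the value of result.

Step 1: data = 50.
Step 2: helper() is called 2 times in a loop, each adding 4 via nonlocal.
Step 3: data = 50 + 4 * 2 = 58

The answer is 58.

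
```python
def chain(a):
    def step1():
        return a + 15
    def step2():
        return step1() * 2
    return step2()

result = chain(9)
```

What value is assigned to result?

Step 1: chain(9) captures a = 9.
Step 2: step2() calls step1() which returns 9 + 15 = 24.
Step 3: step2() returns 24 * 2 = 48

The answer is 48.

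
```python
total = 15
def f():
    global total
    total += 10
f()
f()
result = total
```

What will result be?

Step 1: total = 15.
Step 2: First f(): total = 15 + 10 = 25.
Step 3: Second f(): total = 25 + 10 = 35. result = 35

The answer is 35.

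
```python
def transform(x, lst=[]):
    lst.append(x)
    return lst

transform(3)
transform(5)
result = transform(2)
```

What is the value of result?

Step 1: Mutable default argument gotcha! The list [] is created once.
Step 2: Each call appends to the SAME list: [3], [3, 5], [3, 5, 2].
Step 3: result = [3, 5, 2]

The answer is [3, 5, 2].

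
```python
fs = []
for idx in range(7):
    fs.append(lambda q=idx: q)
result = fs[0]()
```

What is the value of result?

Step 1: Default argument q=idx captures idx's value at each iteration.
Step 2: fs[0] captured q = 0 when idx was 0.
Step 3: result = 0

The answer is 0.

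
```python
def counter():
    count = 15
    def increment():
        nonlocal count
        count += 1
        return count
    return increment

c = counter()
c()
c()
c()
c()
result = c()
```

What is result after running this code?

Step 1: counter() creates closure with count = 15.
Step 2: Each c() call increments count via nonlocal. After 5 calls: 15 + 5 = 20.
Step 3: result = 20

The answer is 20.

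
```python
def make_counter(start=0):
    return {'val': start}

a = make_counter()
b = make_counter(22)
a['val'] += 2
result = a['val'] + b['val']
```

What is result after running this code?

Step 1: make_counter() returns a new dict each call (immutable default 0).
Step 2: a = {'val': 0}, b = {'val': 22}.
Step 3: a['val'] += 2 = 2. result = 2 + 22 = 24

The answer is 24.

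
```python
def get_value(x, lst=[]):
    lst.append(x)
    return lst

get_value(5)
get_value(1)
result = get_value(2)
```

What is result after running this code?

Step 1: Mutable default argument gotcha! The list [] is created once.
Step 2: Each call appends to the SAME list: [5], [5, 1], [5, 1, 2].
Step 3: result = [5, 1, 2]

The answer is [5, 1, 2].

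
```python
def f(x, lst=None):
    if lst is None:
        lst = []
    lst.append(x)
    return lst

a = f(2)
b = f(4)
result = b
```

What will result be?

Step 1: None default with guard creates a NEW list each call.
Step 2: a = [2] (fresh list). b = [4] (another fresh list).
Step 3: result = [4] (this is the fix for mutable default)

The answer is [4].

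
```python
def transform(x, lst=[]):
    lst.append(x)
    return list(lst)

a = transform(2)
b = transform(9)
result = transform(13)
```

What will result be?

Step 1: Default list is shared. list() creates copies for return values.
Step 2: Internal list grows: [2] -> [2, 9] -> [2, 9, 13].
Step 3: result = [2, 9, 13]

The answer is [2, 9, 13].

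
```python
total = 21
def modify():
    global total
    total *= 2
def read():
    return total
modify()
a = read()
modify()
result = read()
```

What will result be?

Step 1: total = 21.
Step 2: First modify(): total = 21 * 2 = 42.
Step 3: Second modify(): total = 42 * 2 = 84.
Step 4: read() returns 84

The answer is 84.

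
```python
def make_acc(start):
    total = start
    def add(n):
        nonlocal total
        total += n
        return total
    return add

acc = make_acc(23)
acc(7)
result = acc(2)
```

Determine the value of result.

Step 1: make_acc(23) creates closure with total = 23.
Step 2: First acc(7): total = 23 + 7 = 30.
Step 3: Second acc(2): total = 30 + 2 = 32. result = 32

The answer is 32.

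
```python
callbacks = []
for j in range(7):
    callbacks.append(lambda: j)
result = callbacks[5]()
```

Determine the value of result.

Step 1: The loop creates 7 lambdas, all referencing the same variable j.
Step 2: After the loop, j = 6 (final value).
Step 3: callbacks[5]() looks up j at call time and finds 6. This is the late binding gotcha. result = 6

The answer is 6.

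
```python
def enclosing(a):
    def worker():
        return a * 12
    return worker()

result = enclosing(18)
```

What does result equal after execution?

Step 1: enclosing(18) binds parameter a = 18.
Step 2: worker() accesses a = 18 from enclosing scope.
Step 3: result = 18 * 12 = 216

The answer is 216.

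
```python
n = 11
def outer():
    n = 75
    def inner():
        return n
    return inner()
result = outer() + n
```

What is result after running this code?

Step 1: Global n = 11. outer() shadows with n = 75.
Step 2: inner() returns enclosing n = 75. outer() = 75.
Step 3: result = 75 + global n (11) = 86

The answer is 86.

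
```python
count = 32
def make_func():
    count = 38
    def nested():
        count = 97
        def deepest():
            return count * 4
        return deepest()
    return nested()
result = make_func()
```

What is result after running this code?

Step 1: deepest() looks up count through LEGB: not local, finds count = 97 in enclosing nested().
Step 2: Returns 97 * 4 = 388.
Step 3: result = 388

The answer is 388.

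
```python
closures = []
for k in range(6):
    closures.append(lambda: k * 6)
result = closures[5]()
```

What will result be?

Step 1: All lambdas reference the same variable k (late binding).
Step 2: After the loop, k = 5. Every lambda returns k * 6.
Step 3: closures[5]() = 5 * 6 = 30

The answer is 30.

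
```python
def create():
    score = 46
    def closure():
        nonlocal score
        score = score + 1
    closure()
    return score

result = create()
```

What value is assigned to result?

Step 1: create() sets score = 46.
Step 2: closure() uses nonlocal to modify score in create's scope: score = 46 + 1 = 47.
Step 3: create() returns the modified score = 47

The answer is 47.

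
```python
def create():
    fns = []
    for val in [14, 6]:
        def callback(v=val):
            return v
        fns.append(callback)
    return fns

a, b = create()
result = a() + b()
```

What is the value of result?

Step 1: Default argument v=val captures val at each iteration.
Step 2: a() returns 14 (captured at first iteration), b() returns 6 (captured at second).
Step 3: result = 14 + 6 = 20

The answer is 20.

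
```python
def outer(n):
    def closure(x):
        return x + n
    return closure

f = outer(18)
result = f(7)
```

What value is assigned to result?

Step 1: outer(18) creates a closure that captures n = 18.
Step 2: f(7) calls the closure with x = 7, returning 7 + 18 = 25.
Step 3: result = 25

The answer is 25.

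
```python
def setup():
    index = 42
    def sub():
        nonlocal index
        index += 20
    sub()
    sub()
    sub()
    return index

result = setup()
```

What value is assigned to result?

Step 1: index starts at 42.
Step 2: sub() is called 3 times, each adding 20.
Step 3: index = 42 + 20 * 3 = 102

The answer is 102.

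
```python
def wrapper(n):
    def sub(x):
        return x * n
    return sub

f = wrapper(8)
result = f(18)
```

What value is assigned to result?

Step 1: wrapper(8) creates a closure capturing n = 8.
Step 2: f(18) computes 18 * 8 = 144.
Step 3: result = 144

The answer is 144.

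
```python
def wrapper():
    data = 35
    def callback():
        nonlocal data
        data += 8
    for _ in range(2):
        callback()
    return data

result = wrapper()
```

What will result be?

Step 1: data = 35.
Step 2: callback() is called 2 times in a loop, each adding 8 via nonlocal.
Step 3: data = 35 + 8 * 2 = 51

The answer is 51.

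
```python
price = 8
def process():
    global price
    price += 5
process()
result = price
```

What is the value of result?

Step 1: price = 8 globally.
Step 2: process() modifies global price: price += 5 = 13.
Step 3: result = 13

The answer is 13.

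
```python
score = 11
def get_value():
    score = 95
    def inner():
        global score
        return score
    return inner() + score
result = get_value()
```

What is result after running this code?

Step 1: Global score = 11. get_value() shadows with local score = 95.
Step 2: inner() uses global keyword, so inner() returns global score = 11.
Step 3: get_value() returns 11 + 95 = 106

The answer is 106.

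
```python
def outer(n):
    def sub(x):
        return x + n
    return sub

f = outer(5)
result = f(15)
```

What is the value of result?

Step 1: outer(5) creates a closure that captures n = 5.
Step 2: f(15) calls the closure with x = 15, returning 15 + 5 = 20.
Step 3: result = 20

The answer is 20.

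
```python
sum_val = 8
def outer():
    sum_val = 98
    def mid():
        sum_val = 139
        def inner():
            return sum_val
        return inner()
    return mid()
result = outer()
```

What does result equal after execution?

Step 1: Three levels of shadowing: global 8, outer 98, mid 139.
Step 2: inner() finds sum_val = 139 in enclosing mid() scope.
Step 3: result = 139

The answer is 139.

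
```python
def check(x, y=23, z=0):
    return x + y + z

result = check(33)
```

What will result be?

Step 1: check(33) uses defaults y = 23, z = 0.
Step 2: Returns 33 + 23 + 0 = 56.
Step 3: result = 56

The answer is 56.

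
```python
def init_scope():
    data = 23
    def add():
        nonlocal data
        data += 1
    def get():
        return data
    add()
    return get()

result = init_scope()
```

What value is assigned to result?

Step 1: data = 23. add() modifies it via nonlocal, get() reads it.
Step 2: add() makes data = 23 + 1 = 24.
Step 3: get() returns 24. result = 24

The answer is 24.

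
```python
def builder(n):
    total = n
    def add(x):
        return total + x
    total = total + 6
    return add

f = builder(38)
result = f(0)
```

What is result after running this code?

Step 1: builder(38) sets total = 38, then total = 38 + 6 = 44.
Step 2: Closures capture by reference, so add sees total = 44.
Step 3: f(0) returns 44 + 0 = 44

The answer is 44.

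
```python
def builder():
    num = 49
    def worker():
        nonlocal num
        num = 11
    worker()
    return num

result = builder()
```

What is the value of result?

Step 1: builder() sets num = 49.
Step 2: worker() uses nonlocal to reassign num = 11.
Step 3: result = 11

The answer is 11.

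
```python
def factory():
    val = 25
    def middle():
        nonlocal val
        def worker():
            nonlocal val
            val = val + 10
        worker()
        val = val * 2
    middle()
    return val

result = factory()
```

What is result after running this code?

Step 1: val = 25.
Step 2: worker() adds 10: val = 25 + 10 = 35.
Step 3: middle() doubles: val = 35 * 2 = 70.
Step 4: result = 70

The answer is 70.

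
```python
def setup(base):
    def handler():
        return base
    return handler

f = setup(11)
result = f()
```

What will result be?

Step 1: setup(11) creates closure capturing base = 11.
Step 2: f() returns the captured base = 11.
Step 3: result = 11

The answer is 11.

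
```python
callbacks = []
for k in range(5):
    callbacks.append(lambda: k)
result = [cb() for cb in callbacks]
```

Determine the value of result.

Step 1: All 5 lambdas share the same variable k.
Step 2: After the loop, k = 4.
Step 3: Each call returns 4. result = [4, 4, 4, 4, 4]

The answer is [4, 4, 4, 4, 4].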